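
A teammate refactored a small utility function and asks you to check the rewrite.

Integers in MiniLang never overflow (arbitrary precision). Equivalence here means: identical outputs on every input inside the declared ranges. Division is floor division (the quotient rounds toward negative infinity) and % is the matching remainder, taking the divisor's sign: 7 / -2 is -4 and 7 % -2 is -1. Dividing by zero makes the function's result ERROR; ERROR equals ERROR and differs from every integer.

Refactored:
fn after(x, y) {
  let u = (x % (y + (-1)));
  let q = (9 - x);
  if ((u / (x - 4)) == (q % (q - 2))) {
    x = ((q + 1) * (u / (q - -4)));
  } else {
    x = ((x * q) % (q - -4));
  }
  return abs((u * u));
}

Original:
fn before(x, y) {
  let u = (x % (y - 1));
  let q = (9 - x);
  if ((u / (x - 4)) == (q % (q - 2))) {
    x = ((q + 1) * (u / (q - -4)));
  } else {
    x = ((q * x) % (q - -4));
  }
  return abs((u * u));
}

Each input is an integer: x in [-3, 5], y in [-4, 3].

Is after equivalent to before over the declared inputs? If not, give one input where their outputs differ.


This is a faithful refactor — arithmetic usage differs, but the computed results match everywhere.
Spot check at x=2, y=2 — before: u=0, then q=7, then ((u / (x - 4)) == (q % (q - 2))) is false, then x=3, then returns 0. after: u=0, then q=7, then ((u / (x - 4)) == (q % (q - 2))) is false, then x=3, then returns 0. Both give 0.
Every one of the 72 inputs gives matching results.
verdict: equivalent


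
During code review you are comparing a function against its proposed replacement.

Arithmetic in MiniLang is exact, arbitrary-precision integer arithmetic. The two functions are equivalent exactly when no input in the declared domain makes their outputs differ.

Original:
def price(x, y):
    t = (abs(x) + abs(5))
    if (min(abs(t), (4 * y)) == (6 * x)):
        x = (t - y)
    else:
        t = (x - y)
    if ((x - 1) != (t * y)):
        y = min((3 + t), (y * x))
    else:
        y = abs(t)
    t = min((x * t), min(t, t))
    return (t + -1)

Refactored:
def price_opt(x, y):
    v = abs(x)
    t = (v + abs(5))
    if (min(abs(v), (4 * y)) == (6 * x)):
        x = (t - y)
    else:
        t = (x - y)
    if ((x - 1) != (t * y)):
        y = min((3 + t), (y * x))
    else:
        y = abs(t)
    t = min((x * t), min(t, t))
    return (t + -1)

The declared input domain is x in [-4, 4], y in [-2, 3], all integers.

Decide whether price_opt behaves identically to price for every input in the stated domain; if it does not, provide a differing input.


The rewrite breaks on x=0, y=1, where the results are -2 and 4.
price: t becomes 5; next (min(abs(t), (4 * y)) == (6 * x)) evaluates to false; next t becomes -1; next ((x - 1) != (t * y)) evaluates to false; next y becomes 1; next t becomes -1; next final value -2
price_opt: v becomes 0; next t becomes 5; next (min(abs(v), (4 * y)) == (6 * x)) evaluates to true; next x becomes 4; next ((x - 1) != (t * y)) evaluates to true; next y becomes 4; next t becomes 5; next final value 4
verdict: not equivalent; witness: x=0, y=1


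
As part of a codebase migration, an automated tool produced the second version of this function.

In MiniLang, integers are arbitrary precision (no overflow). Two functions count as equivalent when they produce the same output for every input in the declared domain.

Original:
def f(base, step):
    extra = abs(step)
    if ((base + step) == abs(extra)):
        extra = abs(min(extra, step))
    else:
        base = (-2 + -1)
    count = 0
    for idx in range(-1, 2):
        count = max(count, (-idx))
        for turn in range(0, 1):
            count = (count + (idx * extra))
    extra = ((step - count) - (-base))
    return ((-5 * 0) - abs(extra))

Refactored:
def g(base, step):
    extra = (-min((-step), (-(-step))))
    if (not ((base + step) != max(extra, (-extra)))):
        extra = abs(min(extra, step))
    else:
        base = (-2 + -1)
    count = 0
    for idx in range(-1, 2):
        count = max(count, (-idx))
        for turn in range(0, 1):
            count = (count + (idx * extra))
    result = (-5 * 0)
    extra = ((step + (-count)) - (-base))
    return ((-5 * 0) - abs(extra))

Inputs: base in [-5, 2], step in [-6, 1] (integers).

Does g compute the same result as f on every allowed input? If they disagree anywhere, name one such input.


Comparing the listings, the differences include: boolean connective usage differs, and arithmetic usage differs, and min/max/abs usage differs, and statement counts differ, and local variable names differ, and comparison usage differs, and constant usage differs.
One worked example (base=-2, step=0) — f: extra becomes 0; next ((base + step) == abs(extra)) evaluates to false; next base becomes -3; next count becomes 0; next at idx=-1:; next count becomes 1; next at turn=0:; next count becomes 1; next at idx=0:; next count becomes 1; next at turn=0:; next count becomes 1; next at idx=1:; next count becomes 1; next at turn=0:; next count becomes 1; next extra becomes -4; next final value -4; g: extra becomes 0; next (not ((base + step) != max(extra, (-extra)))) evaluates to false; next base becomes -3; next count becomes 0; next at idx=-1:; next count becomes 1; next at turn=0:; next count becomes 1; next at idx=0:; next count becomes 1; next at turn=0:; next count becomes 1; next at idx=1:; next count becomes 1; next at turn=0:; next count becomes 1; next result becomes 0; next extra becomes -4; next final value -4; agreement on -4.
Checked all 64 inputs in the declared domain: the outputs agree on every one.
verdict: equivalent


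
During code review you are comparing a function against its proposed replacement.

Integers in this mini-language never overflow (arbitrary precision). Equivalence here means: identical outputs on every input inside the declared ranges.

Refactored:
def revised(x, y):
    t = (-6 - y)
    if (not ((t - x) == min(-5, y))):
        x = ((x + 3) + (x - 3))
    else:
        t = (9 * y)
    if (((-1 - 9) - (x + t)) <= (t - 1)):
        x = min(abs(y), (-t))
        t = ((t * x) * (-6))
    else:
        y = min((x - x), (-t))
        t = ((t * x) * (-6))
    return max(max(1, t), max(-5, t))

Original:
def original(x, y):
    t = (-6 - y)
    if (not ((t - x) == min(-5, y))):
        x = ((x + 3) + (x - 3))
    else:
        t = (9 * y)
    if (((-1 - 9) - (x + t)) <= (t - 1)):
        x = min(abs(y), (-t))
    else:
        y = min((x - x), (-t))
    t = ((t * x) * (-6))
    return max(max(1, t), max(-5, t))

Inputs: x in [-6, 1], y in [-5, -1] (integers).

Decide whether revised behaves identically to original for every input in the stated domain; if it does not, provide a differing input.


Side by side, the visible changes include: arithmetic usage differs; also statement counts differ; also constant usage differs.
As a probe, take x=-1, y=-1: original runs t = -5; (not ((t - x) == min(-5, y))) -> true; x = -2; (((-1 - 9) - (x + t)) <= (t - 1)) -> false; y = 0; t = -60; return 1; revised runs t = -5; (not ((t - x) == min(-5, y))) -> true; x = -2; (((-1 - 9) - (x + t)) <= (t - 1)) -> false; y = 0; t = -60; return 1; both end at 1.
Checked all 40 inputs in the declared domain: the outputs agree on every one.
verdict: equivalent


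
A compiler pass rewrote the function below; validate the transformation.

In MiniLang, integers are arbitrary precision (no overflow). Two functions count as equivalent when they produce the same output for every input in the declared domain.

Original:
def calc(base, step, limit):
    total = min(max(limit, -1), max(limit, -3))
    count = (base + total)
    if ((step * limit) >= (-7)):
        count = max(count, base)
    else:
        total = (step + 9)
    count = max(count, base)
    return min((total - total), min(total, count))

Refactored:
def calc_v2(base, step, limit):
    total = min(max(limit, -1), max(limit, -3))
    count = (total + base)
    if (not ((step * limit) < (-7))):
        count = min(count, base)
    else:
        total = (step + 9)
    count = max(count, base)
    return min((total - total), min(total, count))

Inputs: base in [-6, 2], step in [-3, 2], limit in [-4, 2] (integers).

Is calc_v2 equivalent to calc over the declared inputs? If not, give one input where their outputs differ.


Run the pair on base=-6, step=-3, limit=1.
calc: total becomes 1; next count becomes -5; next ((step * limit) >= (-7)) evaluates to true; next count becomes -5; next count becomes -5; next final value -5
calc_v2: total becomes 1; next count becomes -5; next (not ((step * limit) < (-7))) evaluates to true; next count becomes -6; next count becomes -6; next final value -6
-5 and -6 differ, so these are not the same function on this domain.
verdict: not equivalent; witness: base=-6, step=-3, limit=1


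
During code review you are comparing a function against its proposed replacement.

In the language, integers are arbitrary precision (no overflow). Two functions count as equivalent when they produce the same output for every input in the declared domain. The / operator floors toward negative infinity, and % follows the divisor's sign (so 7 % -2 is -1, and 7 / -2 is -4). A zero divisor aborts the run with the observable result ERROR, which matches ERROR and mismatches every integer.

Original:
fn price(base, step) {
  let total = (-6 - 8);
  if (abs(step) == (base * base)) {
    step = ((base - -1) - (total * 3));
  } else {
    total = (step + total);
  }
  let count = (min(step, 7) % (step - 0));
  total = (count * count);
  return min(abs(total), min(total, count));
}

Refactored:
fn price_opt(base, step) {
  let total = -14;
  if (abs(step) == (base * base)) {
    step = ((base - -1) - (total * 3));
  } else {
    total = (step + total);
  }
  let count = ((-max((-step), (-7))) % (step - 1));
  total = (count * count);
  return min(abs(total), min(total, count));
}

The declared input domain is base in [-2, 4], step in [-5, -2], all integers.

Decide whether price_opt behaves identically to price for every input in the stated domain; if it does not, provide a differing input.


Take base=-2, step=-5.
price: total := -14 | (abs(step) == (base * base)): false | total := -19 | count := 0 | total := 0 | result 0
price_opt: total := -14 | (abs(step) == (base * base)): false | total := -19 | count := -5 | total := 25 | result -5
0 != -5, so the rewrite changes behavior.
verdict: not equivalent; witness: base=-2, step=-5


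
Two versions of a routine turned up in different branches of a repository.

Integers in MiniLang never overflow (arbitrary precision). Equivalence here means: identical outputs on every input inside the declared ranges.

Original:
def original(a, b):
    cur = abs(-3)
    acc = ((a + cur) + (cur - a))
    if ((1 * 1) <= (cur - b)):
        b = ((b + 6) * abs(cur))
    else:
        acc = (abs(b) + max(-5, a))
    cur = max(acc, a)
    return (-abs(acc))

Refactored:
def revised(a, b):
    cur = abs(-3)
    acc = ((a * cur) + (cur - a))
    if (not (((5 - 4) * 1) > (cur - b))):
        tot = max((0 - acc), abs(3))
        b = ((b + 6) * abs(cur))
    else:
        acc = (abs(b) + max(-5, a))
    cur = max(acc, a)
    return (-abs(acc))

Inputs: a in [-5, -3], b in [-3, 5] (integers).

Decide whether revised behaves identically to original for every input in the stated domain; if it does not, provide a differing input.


a=-5, b=-3 yields -6 from original but -7 from revised.
verdict: not equivalent; witness: a=-5, b=-3


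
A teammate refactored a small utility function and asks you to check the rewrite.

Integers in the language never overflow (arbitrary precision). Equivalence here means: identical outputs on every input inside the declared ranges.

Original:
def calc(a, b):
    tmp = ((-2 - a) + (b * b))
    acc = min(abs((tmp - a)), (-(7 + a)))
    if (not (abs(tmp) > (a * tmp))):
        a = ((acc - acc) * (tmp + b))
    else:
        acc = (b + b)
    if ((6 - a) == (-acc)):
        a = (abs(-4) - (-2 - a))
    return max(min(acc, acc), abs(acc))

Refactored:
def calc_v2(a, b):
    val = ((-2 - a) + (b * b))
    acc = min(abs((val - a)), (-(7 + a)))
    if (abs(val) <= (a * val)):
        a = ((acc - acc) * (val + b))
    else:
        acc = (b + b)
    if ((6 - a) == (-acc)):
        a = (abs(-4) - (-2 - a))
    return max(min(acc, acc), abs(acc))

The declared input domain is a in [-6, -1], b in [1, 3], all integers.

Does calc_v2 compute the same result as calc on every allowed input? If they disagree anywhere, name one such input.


Behavior is preserved: although comparison usage differs, boolean connective usage differs, local variable names differ, the outputs never diverge.
One worked example (a=-3, b=1) — calc: tmp = 2; acc = -4; (not (abs(tmp) > (a * tmp))) -> false; acc = 2; ((6 - a) == (-acc)) -> false; return 2; calc_v2: val = 2; acc = -4; (abs(val) <= (a * val)) -> false; acc = 2; ((6 - a) == (-acc)) -> false; return 2; agreement on 2.
Checked all 18 inputs in the declared domain: the outputs agree on every one.
verdict: equivalent


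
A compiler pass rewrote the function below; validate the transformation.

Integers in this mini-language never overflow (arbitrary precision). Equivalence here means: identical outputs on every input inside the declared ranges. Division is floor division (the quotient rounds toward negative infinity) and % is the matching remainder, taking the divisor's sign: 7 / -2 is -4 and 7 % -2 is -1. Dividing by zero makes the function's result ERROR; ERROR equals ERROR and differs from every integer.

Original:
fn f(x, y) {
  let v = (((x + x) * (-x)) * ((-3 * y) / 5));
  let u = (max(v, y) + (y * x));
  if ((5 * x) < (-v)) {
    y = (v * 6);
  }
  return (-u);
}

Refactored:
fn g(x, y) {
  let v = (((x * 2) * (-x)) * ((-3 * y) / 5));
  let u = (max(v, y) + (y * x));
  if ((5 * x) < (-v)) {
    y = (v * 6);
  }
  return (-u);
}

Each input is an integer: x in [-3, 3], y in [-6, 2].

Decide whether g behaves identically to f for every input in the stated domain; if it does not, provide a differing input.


Reading the diff, among the changes: constant usage differs, arithmetic usage differs.
One worked example (x=-3, y=-6) — f: v=-54, then u=12, then ((5 * x) < (-v)) is true, then y=-324, then returns -12; g: v=-54, then u=12, then ((5 * x) < (-v)) is true, then y=-324, then returns -12; agreement on -12.
Across all 63 domain points the two functions coincide.
verdict: equivalent


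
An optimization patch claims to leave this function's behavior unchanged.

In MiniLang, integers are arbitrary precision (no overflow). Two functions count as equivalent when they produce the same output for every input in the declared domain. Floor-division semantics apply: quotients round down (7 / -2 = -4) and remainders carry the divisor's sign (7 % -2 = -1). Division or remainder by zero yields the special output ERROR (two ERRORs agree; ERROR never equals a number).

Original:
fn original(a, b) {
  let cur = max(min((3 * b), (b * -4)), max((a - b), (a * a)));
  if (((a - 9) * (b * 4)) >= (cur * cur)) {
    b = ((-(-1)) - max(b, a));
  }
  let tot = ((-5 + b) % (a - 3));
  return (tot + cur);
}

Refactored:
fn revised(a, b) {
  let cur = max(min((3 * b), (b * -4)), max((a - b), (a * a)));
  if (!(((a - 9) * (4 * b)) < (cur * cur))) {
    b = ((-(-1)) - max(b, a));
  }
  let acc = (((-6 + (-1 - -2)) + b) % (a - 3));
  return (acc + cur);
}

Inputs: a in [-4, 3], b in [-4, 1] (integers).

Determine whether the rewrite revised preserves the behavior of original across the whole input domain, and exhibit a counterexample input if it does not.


Behavior is preserved: although arithmetic usage differs, boolean connective usage differs, local variable names differ, constant usage differs, comparison usage differs, the outputs never diverge.
As a probe, take a=-2, b=0: original runs cur becomes 4; next (((a - 9) * (b * 4)) >= (cur * cur)) evaluates to false; next tot becomes 0; next final value 4; revised runs cur becomes 4; next (!(((a - 9) * (4 * b)) < (cur * cur))) evaluates to false; next acc becomes 0; next final value 4; both end at 4.
Checked all 48 inputs in the declared domain: the outputs agree on every one.
verdict: equivalent


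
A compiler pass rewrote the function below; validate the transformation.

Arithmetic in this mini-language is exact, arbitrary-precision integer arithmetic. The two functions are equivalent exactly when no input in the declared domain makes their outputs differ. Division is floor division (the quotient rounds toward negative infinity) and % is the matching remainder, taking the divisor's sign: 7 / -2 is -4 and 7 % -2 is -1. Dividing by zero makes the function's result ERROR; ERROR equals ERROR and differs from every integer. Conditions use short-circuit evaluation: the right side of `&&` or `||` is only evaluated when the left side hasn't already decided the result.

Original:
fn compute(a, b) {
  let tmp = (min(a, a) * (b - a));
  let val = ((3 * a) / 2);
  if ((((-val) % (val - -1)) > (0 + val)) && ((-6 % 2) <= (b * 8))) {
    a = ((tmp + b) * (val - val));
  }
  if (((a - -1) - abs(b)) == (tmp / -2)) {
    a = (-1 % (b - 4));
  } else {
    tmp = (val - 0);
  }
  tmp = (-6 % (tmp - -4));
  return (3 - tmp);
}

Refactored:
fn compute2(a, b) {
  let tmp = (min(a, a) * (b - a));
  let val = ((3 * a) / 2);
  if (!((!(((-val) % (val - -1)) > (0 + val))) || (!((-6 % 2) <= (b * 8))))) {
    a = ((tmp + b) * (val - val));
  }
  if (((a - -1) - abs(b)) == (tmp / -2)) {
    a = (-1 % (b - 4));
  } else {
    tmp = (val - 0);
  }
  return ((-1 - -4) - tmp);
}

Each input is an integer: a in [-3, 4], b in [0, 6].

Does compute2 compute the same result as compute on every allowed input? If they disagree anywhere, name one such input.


These are not equivalent — on a=-3, b=0 the outputs split (3 vs 8).
compute: tmp := -9 | val := -5 | ((((-val) % (val - -1)) > (0 + val)) && ((-6 % 2) <= (b * 8))): true | a := 0 | (((a - -1) - abs(b)) == (tmp / -2)): false | tmp := -5 | tmp := 0 | result 3
compute2: tmp := -9 | val := -5 | (!((!(((-val) % (val - -1)) > (0 + val))) || (!((-6 % 2) <= (b * 8))))): true | a := 0 | (((a - -1) - abs(b)) == (tmp / -2)): false | tmp := -5 | result 8
verdict: not equivalent; witness: a=-3, b=0


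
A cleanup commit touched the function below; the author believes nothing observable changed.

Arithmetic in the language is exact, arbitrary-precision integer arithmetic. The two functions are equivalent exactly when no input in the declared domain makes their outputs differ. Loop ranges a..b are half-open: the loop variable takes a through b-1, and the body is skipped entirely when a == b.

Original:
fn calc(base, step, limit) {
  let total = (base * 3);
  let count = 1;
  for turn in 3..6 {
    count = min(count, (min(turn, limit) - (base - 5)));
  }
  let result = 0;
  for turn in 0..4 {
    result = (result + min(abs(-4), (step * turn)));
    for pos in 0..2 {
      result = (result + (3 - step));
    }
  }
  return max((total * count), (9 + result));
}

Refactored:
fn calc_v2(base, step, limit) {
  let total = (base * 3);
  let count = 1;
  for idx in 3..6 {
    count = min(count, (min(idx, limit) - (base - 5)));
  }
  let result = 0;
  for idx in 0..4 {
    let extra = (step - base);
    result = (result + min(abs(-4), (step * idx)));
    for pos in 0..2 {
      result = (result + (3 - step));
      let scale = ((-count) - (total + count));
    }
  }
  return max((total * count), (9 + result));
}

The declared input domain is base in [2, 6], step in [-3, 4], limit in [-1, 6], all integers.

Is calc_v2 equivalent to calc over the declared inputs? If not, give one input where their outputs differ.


Comparing the listings, the differences include: local variable names differ; and arithmetic usage differs; and statement counts differ.
As a probe, take base=2, step=-3, limit=0: calc runs total=6, then count=1, then (turn=3), then count=1, then (turn=4), then count=1, then (turn=5), then count=1, then result=0, then (turn=0), then result=0, then (pos=0), then result=6, then (pos=1), then result=12, then (turn=1), then result=9, then (pos=0), then result=15, then (pos=1), then result=21, then (turn=2), then result=15, then (pos=0), then result=21, then (pos=1), then result=27, then (turn=3), then result=18, then (pos=0), then result=24, then (pos=1), then result=30, then returns 39; calc_v2 runs total=6, then count=1, then (idx=3), then count=1, then (idx=4), then count=1, then (idx=5), then count=1, then result=0, then (idx=0), then extra=-5, then result=0, then (pos=0), then result=6, then scale=-8, then (pos=1), then result=12, then scale=-8, then (idx=1), then extra=-5, then result=9, then (pos=0), then result=15, then scale=-8, then (pos=1), then result=21, then scale=-8, then (idx=2), then extra=-5, then result=15, then (pos=0), then result=21, then scale=-8, then (pos=1), then result=27, then scale=-8, then (idx=3), then extra=-5, then result=18, then (pos=0), then result=24, then scale=-8, then (pos=1), then result=30, then scale=-8, then returns 39; both end at 39.
Checked all 320 inputs in the declared domain: the outputs agree on every one.
verdict: equivalent


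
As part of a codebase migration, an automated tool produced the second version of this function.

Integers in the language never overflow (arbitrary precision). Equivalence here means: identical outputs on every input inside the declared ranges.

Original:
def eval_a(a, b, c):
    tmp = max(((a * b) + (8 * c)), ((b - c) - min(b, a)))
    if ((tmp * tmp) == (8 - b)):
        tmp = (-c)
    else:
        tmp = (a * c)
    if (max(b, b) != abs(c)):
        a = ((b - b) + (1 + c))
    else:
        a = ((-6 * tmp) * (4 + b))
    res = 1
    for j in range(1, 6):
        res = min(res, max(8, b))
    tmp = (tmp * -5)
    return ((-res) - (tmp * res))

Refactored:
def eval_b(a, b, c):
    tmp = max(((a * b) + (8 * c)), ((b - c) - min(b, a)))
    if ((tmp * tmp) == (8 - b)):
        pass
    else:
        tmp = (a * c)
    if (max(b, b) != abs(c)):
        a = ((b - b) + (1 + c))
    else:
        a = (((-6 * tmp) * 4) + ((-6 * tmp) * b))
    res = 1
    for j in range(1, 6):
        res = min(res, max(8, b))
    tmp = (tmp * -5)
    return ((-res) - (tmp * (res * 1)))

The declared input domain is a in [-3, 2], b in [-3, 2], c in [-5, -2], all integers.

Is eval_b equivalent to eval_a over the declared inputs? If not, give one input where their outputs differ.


Take a=-2, b=-1, c=-2.
eval_a: tmp := 3 | ((tmp * tmp) == (8 - b)): true | tmp := 2 | (max(b, b) != abs(c)): true | a := -1 | res := 1 | iter j=1: | res := 1 | iter j=2: | res := 1 | iter j=3: | res := 1 | iter j=4: | res := 1 | iter j=5: | res := 1 | tmp := -10 | result 9
eval_b: tmp := 3 | ((tmp * tmp) == (8 - b)): true | (max(b, b) != abs(c)): true | a := -1 | res := 1 | iter j=1: | res := 1 | iter j=2: | res := 1 | iter j=3: | res := 1 | iter j=4: | res := 1 | iter j=5: | res := 1 | tmp := -15 | result 14
9 against 14: the behavior changed.
verdict: not equivalent; witness: a=-2, b=-1, c=-2


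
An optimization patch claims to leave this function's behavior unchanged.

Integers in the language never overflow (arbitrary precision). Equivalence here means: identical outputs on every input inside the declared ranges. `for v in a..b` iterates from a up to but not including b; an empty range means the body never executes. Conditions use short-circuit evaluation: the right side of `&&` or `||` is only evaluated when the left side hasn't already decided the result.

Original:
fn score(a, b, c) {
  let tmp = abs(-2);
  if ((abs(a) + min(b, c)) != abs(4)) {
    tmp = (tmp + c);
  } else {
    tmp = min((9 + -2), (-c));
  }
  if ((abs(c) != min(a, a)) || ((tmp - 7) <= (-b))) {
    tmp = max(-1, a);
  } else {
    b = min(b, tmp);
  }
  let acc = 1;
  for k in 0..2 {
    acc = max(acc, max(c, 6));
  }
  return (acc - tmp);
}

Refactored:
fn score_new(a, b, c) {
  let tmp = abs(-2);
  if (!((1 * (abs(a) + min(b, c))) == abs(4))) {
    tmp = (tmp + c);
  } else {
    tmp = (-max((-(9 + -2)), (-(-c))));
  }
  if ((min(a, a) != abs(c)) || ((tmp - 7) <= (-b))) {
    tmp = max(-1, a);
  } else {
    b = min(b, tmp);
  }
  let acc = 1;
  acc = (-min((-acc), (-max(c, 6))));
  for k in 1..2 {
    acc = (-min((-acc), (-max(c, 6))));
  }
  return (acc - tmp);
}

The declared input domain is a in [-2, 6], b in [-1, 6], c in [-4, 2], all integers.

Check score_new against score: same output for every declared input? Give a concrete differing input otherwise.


Comparing the listings, the differences include: statement counts differ, plus comparison usage differs, plus arithmetic usage differs, plus min/max/abs usage differs, plus constant usage differs, plus boolean connective usage differs, plus loop structure differs.
Spot check at a=5, b=-1, c=-3 — score: tmp := 2 | ((abs(a) + min(b, c)) != abs(4)): true | tmp := -1 | ((abs(c) != min(a, a)) || ((tmp - 7) <= (-b))): true | tmp := 5 | acc := 1 | iter k=0: | acc := 6 | iter k=1: | acc := 6 | result 1. score_new: tmp := 2 | (!((1 * (abs(a) + min(b, c))) == abs(4))): true | tmp := -1 | ((min(a, a) != abs(c)) || ((tmp - 7) <= (-b))): true | tmp := 5 | acc := 1 | acc := 6 | iter k=1: | acc := 6 | result 1. Both give 1.
Across all 504 domain points the two functions coincide.
verdict: equivalent


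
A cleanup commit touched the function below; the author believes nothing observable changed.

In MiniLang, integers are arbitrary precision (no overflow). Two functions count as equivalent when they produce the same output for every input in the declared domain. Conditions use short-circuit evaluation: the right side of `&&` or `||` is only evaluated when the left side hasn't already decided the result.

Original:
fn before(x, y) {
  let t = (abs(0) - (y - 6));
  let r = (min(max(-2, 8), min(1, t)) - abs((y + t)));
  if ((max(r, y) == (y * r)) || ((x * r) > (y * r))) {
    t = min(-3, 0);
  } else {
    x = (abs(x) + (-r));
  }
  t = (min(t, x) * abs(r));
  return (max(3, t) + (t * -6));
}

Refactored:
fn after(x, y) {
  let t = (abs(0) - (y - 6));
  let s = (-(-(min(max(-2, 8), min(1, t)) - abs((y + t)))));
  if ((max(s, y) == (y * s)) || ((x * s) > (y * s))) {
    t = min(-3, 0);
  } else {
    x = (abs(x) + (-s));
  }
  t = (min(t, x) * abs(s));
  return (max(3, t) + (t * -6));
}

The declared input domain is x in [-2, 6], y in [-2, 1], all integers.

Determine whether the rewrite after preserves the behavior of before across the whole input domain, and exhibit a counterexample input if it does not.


Differences: local variable names differ — yet all 36 inputs agree.
verdict: equivalent


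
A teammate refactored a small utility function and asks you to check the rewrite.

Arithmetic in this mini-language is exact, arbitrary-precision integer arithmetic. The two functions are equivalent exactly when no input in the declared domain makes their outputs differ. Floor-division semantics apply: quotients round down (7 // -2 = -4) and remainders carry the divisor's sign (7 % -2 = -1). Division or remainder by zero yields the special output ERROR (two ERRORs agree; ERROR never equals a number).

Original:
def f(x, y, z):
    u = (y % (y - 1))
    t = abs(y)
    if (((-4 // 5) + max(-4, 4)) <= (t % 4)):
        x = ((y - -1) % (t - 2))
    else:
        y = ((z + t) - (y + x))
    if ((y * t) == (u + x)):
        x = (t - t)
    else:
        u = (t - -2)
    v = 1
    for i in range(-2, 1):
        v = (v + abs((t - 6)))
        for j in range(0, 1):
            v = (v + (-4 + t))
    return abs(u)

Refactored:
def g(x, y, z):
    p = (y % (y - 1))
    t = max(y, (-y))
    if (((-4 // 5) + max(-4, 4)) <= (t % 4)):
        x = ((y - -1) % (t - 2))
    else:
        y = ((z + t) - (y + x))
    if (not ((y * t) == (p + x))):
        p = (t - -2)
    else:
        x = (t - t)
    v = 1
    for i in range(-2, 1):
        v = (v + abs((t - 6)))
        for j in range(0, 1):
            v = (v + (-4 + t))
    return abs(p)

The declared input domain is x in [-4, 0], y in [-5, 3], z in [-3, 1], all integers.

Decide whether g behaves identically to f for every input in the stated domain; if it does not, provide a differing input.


The two versions differ — the changes include min/max/abs usage differs, and boolean connective usage differs, and local variable names differ.
Tracing x=-1, y=-4, z=-2: f: u = -4; t = 4; (((-4 // 5) + max(-4, 4)) <= (t % 4)) -> false; y = 7; ((y * t) == (u + x)) -> false; u = 6; v = 1; [i=-2]; v = 3; [j=0]; v = 3; [i=-1]; v = 5; [j=0]; v = 5; [i=0]; v = 7; [j=0]; v = 7; return 6 | g: p = -4; t = 4; (((-4 // 5) + max(-4, 4)) <= (t % 4)) -> false; y = 7; (not ((y * t) == (p + x))) -> true; p = 6; v = 1; [i=-2]; v = 3; [j=0]; v = 3; [i=-1]; v = 5; [j=0]; v = 5; [i=0]; v = 7; [j=0]; v = 7; return 6 — matching result 6.
Sweeping the whole domain (225 inputs) finds no disagreement.
verdict: equivalent


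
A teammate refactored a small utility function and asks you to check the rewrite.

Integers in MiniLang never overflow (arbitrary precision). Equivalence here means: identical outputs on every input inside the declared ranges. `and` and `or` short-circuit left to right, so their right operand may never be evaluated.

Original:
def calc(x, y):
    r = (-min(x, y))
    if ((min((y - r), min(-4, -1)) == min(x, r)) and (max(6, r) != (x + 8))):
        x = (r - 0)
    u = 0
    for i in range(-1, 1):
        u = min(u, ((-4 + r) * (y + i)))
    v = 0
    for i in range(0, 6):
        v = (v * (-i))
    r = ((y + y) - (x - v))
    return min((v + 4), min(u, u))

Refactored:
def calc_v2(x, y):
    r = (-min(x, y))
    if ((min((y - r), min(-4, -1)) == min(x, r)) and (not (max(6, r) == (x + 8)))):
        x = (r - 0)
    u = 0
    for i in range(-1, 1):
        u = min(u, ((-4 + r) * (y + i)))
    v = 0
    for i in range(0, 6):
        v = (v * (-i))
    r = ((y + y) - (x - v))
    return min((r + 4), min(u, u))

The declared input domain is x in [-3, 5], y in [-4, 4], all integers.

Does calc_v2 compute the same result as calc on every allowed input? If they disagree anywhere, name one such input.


There is a counterexample at x=-3, y=-4: 0 on one side, -1 on the other.
calc: r := 4 | ((min((y - r), min(-4, -1)) == min(x, r)) and (max(6, r) != (x + 8))): false | u := 0 | iter i=-1: | u := 0 | iter i=0: | u := 0 | v := 0 | iter i=0: | v := 0 | iter i=1: | v := 0 | iter i=2: | v := 0 | iter i=3: | v := 0 | iter i=4: | v := 0 | iter i=5: | v := 0 | r := -5 | result 0
calc_v2: r := 4 | ((min((y - r), min(-4, -1)) == min(x, r)) and (not (max(6, r) == (x + 8)))): false | u := 0 | iter i=-1: | u := 0 | iter i=0: | u := 0 | v := 0 | iter i=0: | v := 0 | iter i=1: | v := 0 | iter i=2: | v := 0 | iter i=3: | v := 0 | iter i=4: | v := 0 | iter i=5: | v := 0 | r := -5 | result -1
verdict: not equivalent; witness: x=-3, y=-4


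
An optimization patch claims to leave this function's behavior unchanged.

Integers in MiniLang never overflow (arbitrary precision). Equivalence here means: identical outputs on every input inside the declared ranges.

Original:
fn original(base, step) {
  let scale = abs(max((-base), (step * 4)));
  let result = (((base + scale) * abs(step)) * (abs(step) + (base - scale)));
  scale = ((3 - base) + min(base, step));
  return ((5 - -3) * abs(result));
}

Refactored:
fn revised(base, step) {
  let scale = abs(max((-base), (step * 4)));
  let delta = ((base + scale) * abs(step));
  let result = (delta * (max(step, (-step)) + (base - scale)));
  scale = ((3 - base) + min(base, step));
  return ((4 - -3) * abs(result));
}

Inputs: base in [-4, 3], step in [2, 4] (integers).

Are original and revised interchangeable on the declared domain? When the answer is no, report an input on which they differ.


These are not equivalent — on base=-4, step=2 the outputs split (640 vs 560).
original: scale = 8; result = -80; scale = 3; return 640
revised: scale = 8; delta = 8; result = -80; scale = 3; return 560
verdict: not equivalent; witness: base=-4, step=2


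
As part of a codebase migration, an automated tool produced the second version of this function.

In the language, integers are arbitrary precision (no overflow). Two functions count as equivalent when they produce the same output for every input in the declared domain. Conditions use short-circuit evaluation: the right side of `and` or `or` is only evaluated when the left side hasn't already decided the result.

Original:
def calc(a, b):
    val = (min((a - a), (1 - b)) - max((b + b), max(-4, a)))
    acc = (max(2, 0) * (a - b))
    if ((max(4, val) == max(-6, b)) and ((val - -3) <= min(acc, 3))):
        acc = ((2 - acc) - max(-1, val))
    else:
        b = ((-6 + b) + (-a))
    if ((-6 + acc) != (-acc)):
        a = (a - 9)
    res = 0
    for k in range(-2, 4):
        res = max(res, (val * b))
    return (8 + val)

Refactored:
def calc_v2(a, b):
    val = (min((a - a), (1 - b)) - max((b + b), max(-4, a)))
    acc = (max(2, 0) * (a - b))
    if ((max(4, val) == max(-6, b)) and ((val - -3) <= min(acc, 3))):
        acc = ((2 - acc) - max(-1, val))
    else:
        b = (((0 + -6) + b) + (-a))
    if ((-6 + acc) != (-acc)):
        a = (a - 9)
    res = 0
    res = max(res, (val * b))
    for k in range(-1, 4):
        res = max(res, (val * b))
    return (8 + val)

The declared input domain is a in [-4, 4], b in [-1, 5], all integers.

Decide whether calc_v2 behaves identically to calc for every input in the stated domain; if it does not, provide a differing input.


Side by side, the visible changes include: loop structure differs; also statement counts differ; also constant usage differs; also arithmetic usage differs; also min/max/abs usage differs.
Tracing a=-2, b=4: calc: val := -11 | acc := -12 | ((max(4, val) == max(-6, b)) and ((val - -3) <= min(acc, 3))): false | b := 0 | ((-6 + acc) != (-acc)): true | a := -11 | res := 0 | iter k=-2: | res := 0 | iter k=-1: | res := 0 | iter k=0: | res := 0 | iter k=1: | res := 0 | iter k=2: | res := 0 | iter k=3: | res := 0 | result -3 | calc_v2: val := -11 | acc := -12 | ((max(4, val) == max(-6, b)) and ((val - -3) <= min(acc, 3))): false | b := 0 | ((-6 + acc) != (-acc)): true | a := -11 | res := 0 | res := 0 | iter k=-1: | res := 0 | iter k=0: | res := 0 | iter k=1: | res := 0 | iter k=2: | res := 0 | iter k=3: | res := 0 | result -3 — matching result -3.
Checked all 63 inputs in the declared domain: the outputs agree on every one.
verdict: equivalent


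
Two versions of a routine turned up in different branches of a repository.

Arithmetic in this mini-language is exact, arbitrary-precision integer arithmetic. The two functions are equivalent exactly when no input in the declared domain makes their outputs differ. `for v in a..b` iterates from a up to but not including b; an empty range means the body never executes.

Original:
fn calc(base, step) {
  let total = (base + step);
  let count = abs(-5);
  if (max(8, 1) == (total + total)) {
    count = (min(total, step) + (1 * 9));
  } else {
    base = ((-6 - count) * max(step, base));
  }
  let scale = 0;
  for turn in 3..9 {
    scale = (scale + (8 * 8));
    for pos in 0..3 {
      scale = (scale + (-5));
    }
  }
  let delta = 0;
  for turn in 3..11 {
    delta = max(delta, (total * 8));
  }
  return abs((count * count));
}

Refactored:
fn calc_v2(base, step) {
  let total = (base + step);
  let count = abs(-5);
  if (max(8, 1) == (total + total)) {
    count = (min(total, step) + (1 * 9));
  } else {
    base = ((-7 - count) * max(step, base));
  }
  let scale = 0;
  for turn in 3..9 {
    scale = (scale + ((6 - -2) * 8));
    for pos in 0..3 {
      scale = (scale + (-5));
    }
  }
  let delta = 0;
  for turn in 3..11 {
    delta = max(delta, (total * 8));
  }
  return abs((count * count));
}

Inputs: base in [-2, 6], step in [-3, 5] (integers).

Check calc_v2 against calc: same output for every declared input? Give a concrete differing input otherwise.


Equivalent. The edit looks behavioral (`-6` became `-7`), but over these ranges it never changes the outcome.
Across all 81 domain points the two functions coincide.
Spot check at base=4, step=-3 — calc: total = 1; count = 5; (max(8, 1) == (total + total)) -> false; base = -44; scale = 0; [turn=3]; scale = 64; [pos=0]; scale = 59; [pos=1]; scale = 54; [pos=2]; scale = 49; [turn=4]; scale = 113; [pos=0]; scale = 108; [pos=1]; scale = 103; [pos=2]; scale = 98; [turn=5]; scale = 162; [pos=0]; scale = 157; [pos=1]; scale = 152; [pos=2]; scale = 147; [turn=6]; scale = 211; [pos=0]; scale = 206; [pos=1]; scale = 201; [pos=2]; scale = 196; [turn=7]; scale = 260; [pos=0]; scale = 255; [pos=1]; scale = 250; [pos=2]; scale = 245; [turn=8]; scale = 309; [pos=0]; scale = 304; [pos=1]; scale = 299; [pos=2]; scale = 294; delta = 0; [turn=3]; delta = 8; [turn=4]; delta = 8; [turn=5]; delta = 8; [turn=6]; delta = 8; [turn=7]; delta = 8; [turn=8]; delta = 8; [turn=9]; delta = 8; [turn=10]; delta = 8; return 25. calc_v2: total = 1; count = 5; (max(8, 1) == (total + total)) -> false; base = -48; scale = 0; [turn=3]; scale = 64; [pos=0]; scale = 59; [pos=1]; scale = 54; [pos=2]; scale = 49; [turn=4]; scale = 113; [pos=0]; scale = 108; [pos=1]; scale = 103; [pos=2]; scale = 98; [turn=5]; scale = 162; [pos=0]; scale = 157; [pos=1]; scale = 152; [pos=2]; scale = 147; [turn=6]; scale = 211; [pos=0]; scale = 206; [pos=1]; scale = 201; [pos=2]; scale = 196; [turn=7]; scale = 260; [pos=0]; scale = 255; [pos=1]; scale = 250; [pos=2]; scale = 245; [turn=8]; scale = 309; [pos=0]; scale = 304; [pos=1]; scale = 299; [pos=2]; scale = 294; delta = 0; [turn=3]; delta = 8; [turn=4]; delta = 8; [turn=5]; delta = 8; [turn=6]; delta = 8; [turn=7]; delta = 8; [turn=8]; delta = 8; [turn=9]; delta = 8; [turn=10]; delta = 8; return 25. Both give 25.
verdict: equivalent


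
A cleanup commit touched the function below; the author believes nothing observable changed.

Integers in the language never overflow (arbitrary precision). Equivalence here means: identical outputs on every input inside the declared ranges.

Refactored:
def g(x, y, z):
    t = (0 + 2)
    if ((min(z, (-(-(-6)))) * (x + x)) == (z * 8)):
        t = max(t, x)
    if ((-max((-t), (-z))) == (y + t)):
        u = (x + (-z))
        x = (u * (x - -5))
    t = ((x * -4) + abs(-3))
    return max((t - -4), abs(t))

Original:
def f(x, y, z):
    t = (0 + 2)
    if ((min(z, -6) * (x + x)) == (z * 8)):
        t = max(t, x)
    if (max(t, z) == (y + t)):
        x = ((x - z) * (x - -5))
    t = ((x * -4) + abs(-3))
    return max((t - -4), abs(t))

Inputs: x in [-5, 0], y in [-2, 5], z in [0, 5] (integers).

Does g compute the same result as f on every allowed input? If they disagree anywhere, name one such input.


On input x=-5, y=-2, z=0, f returns 27 while g returns 7.
verdict: not equivalent; witness: x=-5, y=-2, z=0


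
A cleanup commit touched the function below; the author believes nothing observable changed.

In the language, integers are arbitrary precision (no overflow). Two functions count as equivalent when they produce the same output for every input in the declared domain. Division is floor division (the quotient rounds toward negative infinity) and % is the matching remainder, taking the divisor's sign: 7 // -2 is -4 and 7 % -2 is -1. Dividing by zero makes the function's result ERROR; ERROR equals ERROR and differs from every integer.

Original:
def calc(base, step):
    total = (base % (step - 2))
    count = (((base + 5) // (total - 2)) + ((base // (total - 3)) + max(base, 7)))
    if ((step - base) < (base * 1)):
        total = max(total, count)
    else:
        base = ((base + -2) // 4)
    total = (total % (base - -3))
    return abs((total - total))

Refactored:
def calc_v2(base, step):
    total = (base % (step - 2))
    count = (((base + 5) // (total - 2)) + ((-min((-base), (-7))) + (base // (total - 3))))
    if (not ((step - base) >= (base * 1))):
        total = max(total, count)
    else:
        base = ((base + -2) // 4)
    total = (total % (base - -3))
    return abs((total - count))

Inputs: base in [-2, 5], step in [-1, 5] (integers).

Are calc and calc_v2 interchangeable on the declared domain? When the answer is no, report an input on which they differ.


The rewrite breaks on base=-2, step=-1, where the results are 0 and 6.
calc: total=-2, then count=6, then ((step - base) < (base * 1)) is false, then base=-1, then total=0, then returns 0
calc_v2: total=-2, then count=6, then (not ((step - base) >= (base * 1))) is false, then base=-1, then total=0, then returns 6
verdict: not equivalent; witness: base=-2, step=-1
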